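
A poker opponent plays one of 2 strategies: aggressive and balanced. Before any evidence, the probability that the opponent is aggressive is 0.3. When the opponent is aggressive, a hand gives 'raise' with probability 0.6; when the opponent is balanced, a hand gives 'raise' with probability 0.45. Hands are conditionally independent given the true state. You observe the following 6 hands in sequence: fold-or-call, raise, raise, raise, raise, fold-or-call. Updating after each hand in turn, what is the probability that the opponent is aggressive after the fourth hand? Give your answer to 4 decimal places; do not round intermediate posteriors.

0.4249

After 'fold-or-call': P(aggressive) = 0.4·0.3000 / (0.4·0.3000 + 0.55·0.7000) ≈ 0.2376
After 'raise': P(aggressive) = 0.6·0.2376 / (0.6·0.2376 + 0.45·0.7624) ≈ 0.2936
After 'raise': P(aggressive) = 0.6·0.2936 / (0.6·0.2936 + 0.45·0.7064) ≈ 0.3565
After 'raise': P(aggressive) = 0.6·0.3565 / (0.6·0.3565 + 0.45·0.6435) ≈ 0.4249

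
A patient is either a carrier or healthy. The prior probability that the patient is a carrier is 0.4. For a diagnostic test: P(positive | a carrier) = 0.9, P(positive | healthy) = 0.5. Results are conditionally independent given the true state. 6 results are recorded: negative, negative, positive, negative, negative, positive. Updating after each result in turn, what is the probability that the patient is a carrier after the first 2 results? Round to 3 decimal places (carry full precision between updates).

After 'negative': P(carrier) = 0.1·0.4000 / (0.1·0.4000 + 0.5·0.6000) ≈ 0.1176
After 'negative': P(carrier) = 0.1·0.1176 / (0.1·0.1176 + 0.5·0.8824) ≈ 0.0260

0.026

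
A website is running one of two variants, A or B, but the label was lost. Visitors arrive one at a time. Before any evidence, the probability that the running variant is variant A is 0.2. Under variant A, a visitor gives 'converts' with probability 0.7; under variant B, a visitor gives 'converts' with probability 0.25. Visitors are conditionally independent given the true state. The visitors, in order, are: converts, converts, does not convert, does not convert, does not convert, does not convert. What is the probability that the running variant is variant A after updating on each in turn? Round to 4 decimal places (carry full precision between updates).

0.0478

Each posterior becomes the prior for the next update.
After 'converts': P(A) = 0.7·0.2000 / (0.7·0.2000 + 0.25·0.8000) ≈ 0.4118
After 'converts': P(A) = 0.7·0.4118 / (0.7·0.4118 + 0.25·0.5882) ≈ 0.6622
After 'does not convert': P(A) = 0.3·0.6622 / (0.3·0.6622 + 0.75·0.3378) ≈ 0.4395
After 'does not convert': P(A) = 0.3·0.4395 / (0.3·0.4395 + 0.75·0.5605) ≈ 0.2387
After 'does not convert': P(A) = 0.3·0.2387 / (0.3·0.2387 + 0.75·0.7613) ≈ 0.1115
After 'does not convert': P(A) = 0.3·0.1115 / (0.3·0.1115 + 0.75·0.8885) ≈ 0.0478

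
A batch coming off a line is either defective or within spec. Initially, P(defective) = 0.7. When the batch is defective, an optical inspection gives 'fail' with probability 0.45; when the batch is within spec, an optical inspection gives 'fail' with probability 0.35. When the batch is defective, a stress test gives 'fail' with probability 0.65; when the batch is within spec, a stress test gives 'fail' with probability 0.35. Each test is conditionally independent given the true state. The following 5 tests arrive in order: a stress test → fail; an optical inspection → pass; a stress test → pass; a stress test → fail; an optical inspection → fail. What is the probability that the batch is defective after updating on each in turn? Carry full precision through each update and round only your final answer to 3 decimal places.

0.825

After a stress test='fail': P(defective) = 0.65·0.7000 / (0.65·0.7000 + 0.35·0.3000) ≈ 0.8125
After an optical inspection='pass': P(defective) = 0.55·0.8125 / (0.55·0.8125 + 0.65·0.1875) ≈ 0.7857
After a stress test='pass': P(defective) = 0.35·0.7857 / (0.35·0.7857 + 0.65·0.2143) ≈ 0.6638
After a stress test='fail': P(defective) = 0.65·0.6638 / (0.65·0.6638 + 0.35·0.3362) ≈ 0.7857
After an optical inspection='fail': P(defective) = 0.45·0.7857 / (0.45·0.7857 + 0.35·0.2143) ≈ 0.8250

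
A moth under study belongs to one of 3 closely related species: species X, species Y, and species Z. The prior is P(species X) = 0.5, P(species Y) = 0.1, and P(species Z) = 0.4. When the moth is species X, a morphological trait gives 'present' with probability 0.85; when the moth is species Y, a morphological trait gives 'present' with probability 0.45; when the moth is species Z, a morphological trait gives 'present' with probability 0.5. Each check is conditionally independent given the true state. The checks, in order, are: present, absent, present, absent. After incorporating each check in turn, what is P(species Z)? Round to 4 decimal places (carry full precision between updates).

0.6369

After 'present': normaliser = 0.85·0.5000 + 0.45·0.1000 + 0.5·0.4000; P(species X) ≈ 0.6343, P(species Y) ≈ 0.0672, P(species Z) ≈ 0.2985
After 'absent': normaliser = 0.15·0.6343 + 0.55·0.0672 + 0.5·0.2985; P(species X) ≈ 0.3382, P(species Y) ≈ 0.1313, P(species Z) ≈ 0.5305
After 'present': normaliser = 0.85·0.3382 + 0.45·0.1313 + 0.5·0.5305; P(species X) ≈ 0.4699, P(species Y) ≈ 0.0966, P(species Z) ≈ 0.4336
After 'absent': normaliser = 0.15·0.4699 + 0.55·0.0966 + 0.5·0.4336; P(species X) ≈ 0.2071, P(species Y) ≈ 0.1561, P(species Z) ≈ 0.6369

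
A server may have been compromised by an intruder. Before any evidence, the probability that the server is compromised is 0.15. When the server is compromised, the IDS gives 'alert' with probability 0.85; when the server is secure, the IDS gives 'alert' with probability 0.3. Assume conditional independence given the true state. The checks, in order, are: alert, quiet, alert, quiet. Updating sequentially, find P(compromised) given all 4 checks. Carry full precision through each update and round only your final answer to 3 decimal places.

After 'alert': P(compromised) = 0.85·0.1500 / (0.85·0.1500 + 0.3·0.8500) ≈ 0.3333
After 'quiet': P(compromised) = 0.15·0.3333 / (0.15·0.3333 + 0.7·0.6667) ≈ 0.0968
After 'alert': P(compromised) = 0.85·0.0968 / (0.85·0.0968 + 0.3·0.9032) ≈ 0.2329
After 'quiet': P(compromised) = 0.15·0.2329 / (0.15·0.2329 + 0.7·0.7671) ≈ 0.0611

0.061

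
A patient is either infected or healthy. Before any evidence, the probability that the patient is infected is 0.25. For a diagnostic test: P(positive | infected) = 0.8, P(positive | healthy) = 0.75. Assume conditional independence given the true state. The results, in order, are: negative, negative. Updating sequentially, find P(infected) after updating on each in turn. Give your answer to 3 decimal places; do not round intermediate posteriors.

After 'negative': P(infected) = 0.2·0.2500 / (0.2·0.2500 + 0.25·0.7500) ≈ 0.2105
After 'negative': P(infected) = 0.2·0.2105 / (0.2·0.2105 + 0.25·0.7895) ≈ 0.1758

0.176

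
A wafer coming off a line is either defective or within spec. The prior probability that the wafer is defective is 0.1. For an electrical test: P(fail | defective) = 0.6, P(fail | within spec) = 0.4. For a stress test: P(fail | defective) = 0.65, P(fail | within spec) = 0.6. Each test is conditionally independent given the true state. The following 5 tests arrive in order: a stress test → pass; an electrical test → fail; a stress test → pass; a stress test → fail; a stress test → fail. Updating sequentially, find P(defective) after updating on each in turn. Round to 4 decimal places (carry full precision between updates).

After a stress test='pass': P(defective) = 0.35·0.1000 / (0.35·0.1000 + 0.4·0.9000) ≈ 0.0886
After an electrical test='fail': P(defective) = 0.6·0.0886 / (0.6·0.0886 + 0.4·0.9114) ≈ 0.1273
After a stress test='pass': P(defective) = 0.35·0.1273 / (0.35·0.1273 + 0.4·0.8727) ≈ 0.1132
After a stress test='fail': P(defective) = 0.65·0.1132 / (0.65·0.1132 + 0.6·0.8868) ≈ 0.1214
After a stress test='fail': P(defective) = 0.65·0.1214 / (0.65·0.1214 + 0.6·0.8786) ≈ 0.1303

0.1303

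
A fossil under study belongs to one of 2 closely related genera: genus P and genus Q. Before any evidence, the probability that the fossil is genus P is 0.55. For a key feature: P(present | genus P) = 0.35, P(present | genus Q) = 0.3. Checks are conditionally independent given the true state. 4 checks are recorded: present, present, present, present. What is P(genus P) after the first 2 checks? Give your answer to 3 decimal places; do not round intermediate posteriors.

0.625

After 'present': P(genus P) = 0.35·0.5500 / (0.35·0.5500 + 0.3·0.4500) ≈ 0.5878
After 'present': P(genus P) = 0.35·0.5878 / (0.35·0.5878 + 0.3·0.4122) ≈ 0.6246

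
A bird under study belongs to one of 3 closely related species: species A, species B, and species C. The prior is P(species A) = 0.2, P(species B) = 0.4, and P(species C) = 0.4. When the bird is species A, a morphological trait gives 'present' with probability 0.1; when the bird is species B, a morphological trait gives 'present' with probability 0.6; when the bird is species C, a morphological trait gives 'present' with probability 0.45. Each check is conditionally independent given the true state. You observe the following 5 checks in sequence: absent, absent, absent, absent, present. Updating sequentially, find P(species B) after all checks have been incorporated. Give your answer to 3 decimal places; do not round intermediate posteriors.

After 'absent': normaliser = 0.9·0.2000 + 0.4·0.4000 + 0.55·0.4000; P(species A) ≈ 0.3214, P(species B) ≈ 0.2857, P(species C) ≈ 0.3929
After 'absent': normaliser = 0.9·0.3214 + 0.4·0.2857 + 0.55·0.3929; P(species A) ≈ 0.4669, P(species B) ≈ 0.1844, P(species C) ≈ 0.3487
After 'absent': normaliser = 0.9·0.4669 + 0.4·0.1844 + 0.55·0.3487; P(species A) ≈ 0.6127, P(species B) ≈ 0.1076, P(species C) ≈ 0.2797
After 'absent': normaliser = 0.9·0.6127 + 0.4·0.1076 + 0.55·0.2797; P(species A) ≈ 0.7369, P(species B) ≈ 0.0575, P(species C) ≈ 0.2056
After 'present': normaliser = 0.1·0.7369 + 0.6·0.0575 + 0.45·0.2056; P(species A) ≈ 0.3672, P(species B) ≈ 0.1719, P(species C) ≈ 0.4609

0.172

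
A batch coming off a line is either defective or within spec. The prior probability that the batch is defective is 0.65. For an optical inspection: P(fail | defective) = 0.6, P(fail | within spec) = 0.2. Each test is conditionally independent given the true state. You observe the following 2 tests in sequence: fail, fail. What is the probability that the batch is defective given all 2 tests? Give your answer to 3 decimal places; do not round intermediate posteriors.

After 'fail': P(defective) = 0.6·0.6500 / (0.6·0.6500 + 0.2·0.3500) ≈ 0.8478
After 'fail': P(defective) = 0.6·0.8478 / (0.6·0.8478 + 0.2·0.1522) ≈ 0.9435

0.944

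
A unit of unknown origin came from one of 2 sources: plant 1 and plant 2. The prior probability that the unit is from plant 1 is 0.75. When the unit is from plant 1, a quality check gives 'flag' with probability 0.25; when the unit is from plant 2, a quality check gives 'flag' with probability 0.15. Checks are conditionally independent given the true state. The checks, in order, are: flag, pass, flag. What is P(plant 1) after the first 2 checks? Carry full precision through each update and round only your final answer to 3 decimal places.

After 'flag': P(plant 1) = 0.25·0.7500 / (0.25·0.7500 + 0.15·0.2500) ≈ 0.8333
After 'pass': P(plant 1) = 0.75·0.8333 / (0.75·0.8333 + 0.85·0.1667) ≈ 0.8152

0.815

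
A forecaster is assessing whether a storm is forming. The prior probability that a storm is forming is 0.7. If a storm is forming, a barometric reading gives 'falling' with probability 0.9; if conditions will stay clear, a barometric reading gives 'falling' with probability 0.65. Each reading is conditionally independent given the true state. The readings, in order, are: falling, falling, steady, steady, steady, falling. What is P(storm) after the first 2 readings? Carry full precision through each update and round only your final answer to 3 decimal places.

After 'falling': P(storm) = 0.9·0.7000 / (0.9·0.7000 + 0.65·0.3000) ≈ 0.7636
After 'falling': P(storm) = 0.9·0.7636 / (0.9·0.7636 + 0.65·0.2364) ≈ 0.8173

0.817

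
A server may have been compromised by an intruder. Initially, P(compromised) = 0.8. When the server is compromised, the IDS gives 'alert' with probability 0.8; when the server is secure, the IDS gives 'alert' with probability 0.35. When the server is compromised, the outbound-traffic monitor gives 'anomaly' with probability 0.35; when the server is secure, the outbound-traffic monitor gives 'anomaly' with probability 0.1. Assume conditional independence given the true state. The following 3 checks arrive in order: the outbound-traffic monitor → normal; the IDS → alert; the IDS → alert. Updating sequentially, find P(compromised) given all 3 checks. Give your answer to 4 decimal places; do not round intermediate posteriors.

0.9379

After the outbound-traffic monitor='normal': P(compromised) = 0.65·0.8000 / (0.65·0.8000 + 0.9·0.2000) ≈ 0.7429
After the IDS='alert': P(compromised) = 0.8·0.7429 / (0.8·0.7429 + 0.35·0.2571) ≈ 0.8685
After the IDS='alert': P(compromised) = 0.8·0.8685 / (0.8·0.8685 + 0.35·0.1315) ≈ 0.9379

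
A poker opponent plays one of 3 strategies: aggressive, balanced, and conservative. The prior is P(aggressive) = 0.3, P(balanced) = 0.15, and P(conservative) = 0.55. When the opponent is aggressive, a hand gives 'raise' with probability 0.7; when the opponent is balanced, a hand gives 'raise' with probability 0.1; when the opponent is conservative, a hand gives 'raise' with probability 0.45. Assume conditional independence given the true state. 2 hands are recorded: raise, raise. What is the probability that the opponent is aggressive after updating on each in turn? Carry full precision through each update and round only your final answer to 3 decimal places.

0.566

After 'raise': normaliser = 0.7·0.3000 + 0.1·0.1500 + 0.45·0.5500; P(aggressive) ≈ 0.4444, P(balanced) ≈ 0.0317, P(conservative) ≈ 0.5238
After 'raise': normaliser = 0.7·0.4444 + 0.1·0.0317 + 0.45·0.5238; P(aggressive) ≈ 0.5657, P(balanced) ≈ 0.0058, P(conservative) ≈ 0.4286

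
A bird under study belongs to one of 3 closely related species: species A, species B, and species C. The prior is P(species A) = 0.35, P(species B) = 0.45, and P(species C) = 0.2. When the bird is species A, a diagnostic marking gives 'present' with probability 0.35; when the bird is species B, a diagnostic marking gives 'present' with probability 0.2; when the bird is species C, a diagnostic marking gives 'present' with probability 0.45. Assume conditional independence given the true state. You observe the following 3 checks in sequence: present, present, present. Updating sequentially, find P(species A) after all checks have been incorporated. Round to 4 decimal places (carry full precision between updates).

0.4074

After 'present': normaliser = 0.35·0.3500 + 0.2·0.4500 + 0.45·0.2000; P(species A) ≈ 0.4050, P(species B) ≈ 0.2975, P(species C) ≈ 0.2975
After 'present': normaliser = 0.35·0.4050 + 0.2·0.2975 + 0.45·0.2975; P(species A) ≈ 0.4229, P(species B) ≈ 0.1776, P(species C) ≈ 0.3995
After 'present': normaliser = 0.35·0.4229 + 0.2·0.1776 + 0.45·0.3995; P(species A) ≈ 0.4074, P(species B) ≈ 0.0977, P(species C) ≈ 0.4948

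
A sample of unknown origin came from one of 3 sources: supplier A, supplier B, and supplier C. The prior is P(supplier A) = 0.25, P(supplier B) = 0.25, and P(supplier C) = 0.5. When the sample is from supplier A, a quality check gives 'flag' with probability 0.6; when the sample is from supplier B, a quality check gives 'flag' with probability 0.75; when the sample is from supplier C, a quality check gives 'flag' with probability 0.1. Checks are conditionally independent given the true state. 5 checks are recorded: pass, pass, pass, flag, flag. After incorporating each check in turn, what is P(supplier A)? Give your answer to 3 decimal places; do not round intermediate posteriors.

0.496

After 'pass': normaliser = 0.4·0.2500 + 0.25·0.2500 + 0.9·0.5000; P(supplier A) ≈ 0.1633, P(supplier B) ≈ 0.1020, P(supplier C) ≈ 0.7347
After 'pass': normaliser = 0.4·0.1633 + 0.25·0.1020 + 0.9·0.7347; P(supplier A) ≈ 0.0868, P(supplier B) ≈ 0.0339, P(supplier C) ≈ 0.8792
After 'pass': normaliser = 0.4·0.0868 + 0.25·0.0339 + 0.9·0.8792; P(supplier A) ≈ 0.0416, P(supplier B) ≈ 0.0102, P(supplier C) ≈ 0.9482
After 'flag': normaliser = 0.6·0.0416 + 0.75·0.0102 + 0.1·0.9482; P(supplier A) ≈ 0.1960, P(supplier B) ≈ 0.0598, P(supplier C) ≈ 0.7442
After 'flag': normaliser = 0.6·0.1960 + 0.75·0.0598 + 0.1·0.7442; P(supplier A) ≈ 0.4965, P(supplier B) ≈ 0.1894, P(supplier C) ≈ 0.3142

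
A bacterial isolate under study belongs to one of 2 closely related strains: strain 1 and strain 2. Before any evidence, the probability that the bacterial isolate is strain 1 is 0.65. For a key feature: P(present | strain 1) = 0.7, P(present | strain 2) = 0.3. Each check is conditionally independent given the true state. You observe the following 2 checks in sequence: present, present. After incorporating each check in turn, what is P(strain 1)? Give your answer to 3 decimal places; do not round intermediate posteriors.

After 'present': P(strain 1) = 0.7·0.6500 / (0.7·0.6500 + 0.3·0.3500) ≈ 0.8125
After 'present': P(strain 1) = 0.7·0.8125 / (0.7·0.8125 + 0.3·0.1875) ≈ 0.9100

0.910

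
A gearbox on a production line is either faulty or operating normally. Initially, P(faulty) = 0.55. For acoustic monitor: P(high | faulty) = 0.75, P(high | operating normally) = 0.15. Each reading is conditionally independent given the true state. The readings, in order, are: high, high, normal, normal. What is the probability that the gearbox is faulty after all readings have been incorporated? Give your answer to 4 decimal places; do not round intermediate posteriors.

0.7255

After 'high': P(faulty) = 0.75·0.5500 / (0.75·0.5500 + 0.15·0.4500) ≈ 0.8594
After 'high': P(faulty) = 0.75·0.8594 / (0.75·0.8594 + 0.15·0.1406) ≈ 0.9683
After 'normal': P(faulty) = 0.25·0.9683 / (0.25·0.9683 + 0.85·0.0317) ≈ 0.8999
After 'normal': P(faulty) = 0.25·0.8999 / (0.25·0.8999 + 0.85·0.1001) ≈ 0.7255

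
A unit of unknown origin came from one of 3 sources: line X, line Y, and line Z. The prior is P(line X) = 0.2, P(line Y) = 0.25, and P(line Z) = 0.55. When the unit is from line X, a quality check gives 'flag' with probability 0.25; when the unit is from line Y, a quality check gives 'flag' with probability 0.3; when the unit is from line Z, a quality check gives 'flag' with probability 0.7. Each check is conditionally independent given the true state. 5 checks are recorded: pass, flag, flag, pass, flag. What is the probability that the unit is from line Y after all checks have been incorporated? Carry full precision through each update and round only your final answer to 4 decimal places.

0.1500

Apply Bayes' rule sequentially, carrying P(line Y) forward.
After 'pass': normaliser = 0.75·0.2000 + 0.7·0.2500 + 0.3·0.5500; P(line X) ≈ 0.3061, P(line Y) ≈ 0.3571, P(line Z) ≈ 0.3367
After 'flag': normaliser = 0.25·0.3061 + 0.3·0.3571 + 0.7·0.3367; P(line X) ≈ 0.1825, P(line Y) ≈ 0.2555, P(line Z) ≈ 0.5620
After 'flag': normaliser = 0.25·0.1825 + 0.3·0.2555 + 0.7·0.5620; P(line X) ≈ 0.0885, P(line Y) ≈ 0.1486, P(line Z) ≈ 0.7629
After 'pass': normaliser = 0.75·0.0885 + 0.7·0.1486 + 0.3·0.7629; P(line X) ≈ 0.1662, P(line Y) ≈ 0.2606, P(line Z) ≈ 0.5733
After 'flag': normaliser = 0.25·0.1662 + 0.3·0.2606 + 0.7·0.5733; P(line X) ≈ 0.0797, P(line Y) ≈ 0.1500, P(line Z) ≈ 0.7702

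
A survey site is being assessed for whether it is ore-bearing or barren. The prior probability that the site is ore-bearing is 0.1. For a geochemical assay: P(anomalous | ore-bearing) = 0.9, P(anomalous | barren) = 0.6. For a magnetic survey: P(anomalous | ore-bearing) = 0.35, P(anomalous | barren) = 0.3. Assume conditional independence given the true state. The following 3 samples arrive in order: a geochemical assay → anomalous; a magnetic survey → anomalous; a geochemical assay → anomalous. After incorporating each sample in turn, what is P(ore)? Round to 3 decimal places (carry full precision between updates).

After a geochemical assay='anomalous': P(ore) = 0.9·0.1000 / (0.9·0.1000 + 0.6·0.9000) ≈ 0.1429
After a magnetic survey='anomalous': P(ore) = 0.35·0.1429 / (0.35·0.1429 + 0.3·0.8571) ≈ 0.1628
After a geochemical assay='anomalous': P(ore) = 0.9·0.1628 / (0.9·0.1628 + 0.6·0.8372) ≈ 0.2258

0.226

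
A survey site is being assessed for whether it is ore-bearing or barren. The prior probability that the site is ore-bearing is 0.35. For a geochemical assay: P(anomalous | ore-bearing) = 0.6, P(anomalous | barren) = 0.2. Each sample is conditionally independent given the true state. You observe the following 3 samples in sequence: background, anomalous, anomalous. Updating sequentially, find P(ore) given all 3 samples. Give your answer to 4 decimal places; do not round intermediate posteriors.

0.7079

Each posterior becomes the prior for the next update.
After 'background': P(ore) = 0.4·0.3500 / (0.4·0.3500 + 0.8·0.6500) ≈ 0.2121
After 'anomalous': P(ore) = 0.6·0.2121 / (0.6·0.2121 + 0.2·0.7879) ≈ 0.4468
After 'anomalous': P(ore) = 0.6·0.4468 / (0.6·0.4468 + 0.2·0.5532) ≈ 0.7079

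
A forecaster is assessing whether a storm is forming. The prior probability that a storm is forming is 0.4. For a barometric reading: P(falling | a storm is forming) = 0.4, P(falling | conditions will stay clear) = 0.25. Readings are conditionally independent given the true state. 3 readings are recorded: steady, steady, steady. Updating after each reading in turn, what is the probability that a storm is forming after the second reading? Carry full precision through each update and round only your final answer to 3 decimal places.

Apply Bayes' rule sequentially, carrying P(storm) forward.
After 'steady': P(storm) = 0.6·0.4000 / (0.6·0.4000 + 0.75·0.6000) ≈ 0.3478
After 'steady': P(storm) = 0.6·0.3478 / (0.6·0.3478 + 0.75·0.6522) ≈ 0.2991

0.299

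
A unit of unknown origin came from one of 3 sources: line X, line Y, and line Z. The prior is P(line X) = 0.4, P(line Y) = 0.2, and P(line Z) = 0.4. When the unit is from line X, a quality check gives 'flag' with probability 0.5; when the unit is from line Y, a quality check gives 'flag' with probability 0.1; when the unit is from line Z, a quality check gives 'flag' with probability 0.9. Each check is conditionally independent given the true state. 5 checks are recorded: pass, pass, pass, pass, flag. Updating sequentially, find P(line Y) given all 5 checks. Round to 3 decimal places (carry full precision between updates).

After 'pass': normaliser = 0.5·0.4000 + 0.9·0.2000 + 0.1·0.4000; P(line X) ≈ 0.4762, P(line Y) ≈ 0.4286, P(line Z) ≈ 0.0952
After 'pass': normaliser = 0.5·0.4762 + 0.9·0.4286 + 0.1·0.0952; P(line X) ≈ 0.3759, P(line Y) ≈ 0.6090, P(line Z) ≈ 0.0150
After 'pass': normaliser = 0.5·0.3759 + 0.9·0.6090 + 0.1·0.0150; P(line X) ≈ 0.2548, P(line Y) ≈ 0.7431, P(line Z) ≈ 0.0020
After 'pass': normaliser = 0.5·0.2548 + 0.9·0.7431 + 0.1·0.0020; P(line X) ≈ 0.1600, P(line Y) ≈ 0.8398, P(line Z) ≈ 0.0003
After 'flag': normaliser = 0.5·0.1600 + 0.1·0.8398 + 0.9·0.0003; P(line X) ≈ 0.4872, P(line Y) ≈ 0.5114, P(line Z) ≈ 0.0014

0.511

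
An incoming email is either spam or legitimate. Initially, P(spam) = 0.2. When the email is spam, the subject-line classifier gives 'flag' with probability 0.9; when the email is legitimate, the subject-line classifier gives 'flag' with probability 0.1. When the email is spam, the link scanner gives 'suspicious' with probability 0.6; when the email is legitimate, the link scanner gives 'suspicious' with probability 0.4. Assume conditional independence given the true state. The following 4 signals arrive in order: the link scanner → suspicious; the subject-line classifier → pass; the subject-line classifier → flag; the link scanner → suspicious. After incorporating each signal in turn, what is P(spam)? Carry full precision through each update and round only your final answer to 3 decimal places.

After the link scanner='suspicious': P(spam) = 0.6·0.2000 / (0.6·0.2000 + 0.4·0.8000) ≈ 0.2727
After the subject-line classifier='pass': P(spam) = 0.1·0.2727 / (0.1·0.2727 + 0.9·0.7273) ≈ 0.0400
After the subject-line classifier='flag': P(spam) = 0.9·0.0400 / (0.9·0.0400 + 0.1·0.9600) ≈ 0.2727
After the link scanner='suspicious': P(spam) = 0.6·0.2727 / (0.6·0.2727 + 0.4·0.7273) ≈ 0.3600

0.360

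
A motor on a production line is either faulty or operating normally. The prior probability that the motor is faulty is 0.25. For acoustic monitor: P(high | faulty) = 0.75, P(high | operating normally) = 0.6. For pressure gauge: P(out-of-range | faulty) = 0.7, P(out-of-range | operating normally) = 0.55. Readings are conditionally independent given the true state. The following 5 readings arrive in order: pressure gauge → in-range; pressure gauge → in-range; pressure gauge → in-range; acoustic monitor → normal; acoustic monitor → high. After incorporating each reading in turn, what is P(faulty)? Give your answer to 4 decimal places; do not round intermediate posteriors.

0.0716

Each posterior becomes the prior for the next update.
After pressure gauge='in-range': P(faulty) = 0.3·0.2500 / (0.3·0.2500 + 0.45·0.7500) ≈ 0.1818
After pressure gauge='in-range': P(faulty) = 0.3·0.1818 / (0.3·0.1818 + 0.45·0.8182) ≈ 0.1290
After pressure gauge='in-range': P(faulty) = 0.3·0.1290 / (0.3·0.1290 + 0.45·0.8710) ≈ 0.0899
After acoustic monitor='normal': P(faulty) = 0.25·0.0899 / (0.25·0.0899 + 0.4·0.9101) ≈ 0.0581
After acoustic monitor='high': P(faulty) = 0.75·0.0581 / (0.75·0.0581 + 0.6·0.9419) ≈ 0.0716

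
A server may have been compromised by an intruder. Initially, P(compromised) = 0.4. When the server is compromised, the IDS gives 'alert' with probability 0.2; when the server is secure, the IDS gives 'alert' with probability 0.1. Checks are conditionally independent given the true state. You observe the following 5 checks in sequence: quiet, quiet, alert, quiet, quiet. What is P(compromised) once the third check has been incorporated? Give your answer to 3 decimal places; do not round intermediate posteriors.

0.513

After 'quiet': P(compromised) = 0.8·0.4000 / (0.8·0.4000 + 0.9·0.6000) ≈ 0.3721
After 'quiet': P(compromised) = 0.8·0.3721 / (0.8·0.3721 + 0.9·0.6279) ≈ 0.3450
After 'alert': P(compromised) = 0.2·0.3450 / (0.2·0.3450 + 0.1·0.6550) ≈ 0.5130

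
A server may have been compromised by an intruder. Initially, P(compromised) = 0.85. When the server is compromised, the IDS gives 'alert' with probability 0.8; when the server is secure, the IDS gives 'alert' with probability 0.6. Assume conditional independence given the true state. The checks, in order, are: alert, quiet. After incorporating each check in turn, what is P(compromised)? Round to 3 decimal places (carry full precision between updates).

0.791

After 'alert': P(compromised) = 0.8·0.8500 / (0.8·0.8500 + 0.6·0.1500) ≈ 0.8831
After 'quiet': P(compromised) = 0.2·0.8831 / (0.2·0.8831 + 0.4·0.1169) ≈ 0.7907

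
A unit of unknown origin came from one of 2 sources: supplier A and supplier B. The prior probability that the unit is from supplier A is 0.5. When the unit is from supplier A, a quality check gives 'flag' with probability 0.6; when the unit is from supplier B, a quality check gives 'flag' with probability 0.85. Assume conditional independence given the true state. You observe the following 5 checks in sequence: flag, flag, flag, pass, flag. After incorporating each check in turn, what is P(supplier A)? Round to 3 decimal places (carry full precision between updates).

Each posterior becomes the prior for the next update.
After 'flag': P(supplier A) = 0.6·0.5000 / (0.6·0.5000 + 0.85·0.5000) ≈ 0.4138
After 'flag': P(supplier A) = 0.6·0.4138 / (0.6·0.4138 + 0.85·0.5862) ≈ 0.3326
After 'flag': P(supplier A) = 0.6·0.3326 / (0.6·0.3326 + 0.85·0.6674) ≈ 0.2602
After 'pass': P(supplier A) = 0.4·0.2602 / (0.4·0.2602 + 0.15·0.7398) ≈ 0.4840
After 'flag': P(supplier A) = 0.6·0.4840 / (0.6·0.4840 + 0.85·0.5160) ≈ 0.3983

0.398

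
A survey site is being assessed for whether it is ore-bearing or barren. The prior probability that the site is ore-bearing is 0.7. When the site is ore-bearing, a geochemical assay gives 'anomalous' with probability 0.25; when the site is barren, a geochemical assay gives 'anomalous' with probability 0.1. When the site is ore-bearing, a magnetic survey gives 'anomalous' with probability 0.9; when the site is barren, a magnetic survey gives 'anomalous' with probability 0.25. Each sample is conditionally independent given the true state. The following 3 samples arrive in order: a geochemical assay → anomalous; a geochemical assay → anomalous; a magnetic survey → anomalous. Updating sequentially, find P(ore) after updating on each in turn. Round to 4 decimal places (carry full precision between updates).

After a geochemical assay='anomalous': P(ore) = 0.25·0.7000 / (0.25·0.7000 + 0.1·0.3000) ≈ 0.8537
After a geochemical assay='anomalous': P(ore) = 0.25·0.8537 / (0.25·0.8537 + 0.1·0.1463) ≈ 0.9358
After a magnetic survey='anomalous': P(ore) = 0.9·0.9358 / (0.9·0.9358 + 0.25·0.0642) ≈ 0.9813

0.9813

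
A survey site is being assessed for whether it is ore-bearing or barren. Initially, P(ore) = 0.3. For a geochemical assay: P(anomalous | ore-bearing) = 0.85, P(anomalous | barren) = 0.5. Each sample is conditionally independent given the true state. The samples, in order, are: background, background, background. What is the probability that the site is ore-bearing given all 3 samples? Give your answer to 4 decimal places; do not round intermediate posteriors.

After 'background': P(ore) = 0.15·0.3000 / (0.15·0.3000 + 0.5·0.7000) ≈ 0.1139
After 'background': P(ore) = 0.15·0.1139 / (0.15·0.1139 + 0.5·0.8861) ≈ 0.0371
After 'background': P(ore) = 0.15·0.0371 / (0.15·0.0371 + 0.5·0.9629) ≈ 0.0114

0.0114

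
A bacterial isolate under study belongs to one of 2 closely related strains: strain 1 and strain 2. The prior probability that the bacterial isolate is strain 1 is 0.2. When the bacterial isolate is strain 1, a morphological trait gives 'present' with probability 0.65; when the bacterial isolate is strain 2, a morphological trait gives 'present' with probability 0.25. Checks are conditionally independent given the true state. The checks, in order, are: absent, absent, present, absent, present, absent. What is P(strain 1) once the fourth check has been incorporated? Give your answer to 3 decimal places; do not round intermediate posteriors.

0.062

After 'absent': P(strain 1) = 0.35·0.2000 / (0.35·0.2000 + 0.75·0.8000) ≈ 0.1045
After 'absent': P(strain 1) = 0.35·0.1045 / (0.35·0.1045 + 0.75·0.8955) ≈ 0.0516
After 'present': P(strain 1) = 0.65·0.0516 / (0.65·0.0516 + 0.25·0.9484) ≈ 0.1240
After 'absent': P(strain 1) = 0.35·0.1240 / (0.35·0.1240 + 0.75·0.8760) ≈ 0.0620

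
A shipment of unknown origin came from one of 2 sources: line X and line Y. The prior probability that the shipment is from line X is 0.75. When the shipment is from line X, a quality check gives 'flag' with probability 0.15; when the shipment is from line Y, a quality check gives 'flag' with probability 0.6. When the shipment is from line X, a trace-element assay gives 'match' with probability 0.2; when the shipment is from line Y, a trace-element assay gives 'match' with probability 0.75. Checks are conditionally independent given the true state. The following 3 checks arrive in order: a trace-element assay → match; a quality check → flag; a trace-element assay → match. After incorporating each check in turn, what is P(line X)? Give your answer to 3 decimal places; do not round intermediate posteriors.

After a trace-element assay='match': P(line X) = 0.2·0.7500 / (0.2·0.7500 + 0.75·0.2500) ≈ 0.4444
After a quality check='flag': P(line X) = 0.15·0.4444 / (0.15·0.4444 + 0.6·0.5556) ≈ 0.1667
After a trace-element assay='match': P(line X) = 0.2·0.1667 / (0.2·0.1667 + 0.75·0.8333) ≈ 0.0506

0.051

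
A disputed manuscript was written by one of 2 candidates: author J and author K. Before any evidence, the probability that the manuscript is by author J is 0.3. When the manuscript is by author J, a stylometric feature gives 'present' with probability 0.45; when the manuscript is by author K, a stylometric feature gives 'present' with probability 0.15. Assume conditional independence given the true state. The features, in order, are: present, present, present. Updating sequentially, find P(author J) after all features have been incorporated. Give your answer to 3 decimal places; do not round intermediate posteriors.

0.920

Apply Bayes' rule sequentially, carrying P(author J) forward.
After 'present': P(author J) = 0.45·0.3000 / (0.45·0.3000 + 0.15·0.7000) ≈ 0.5625
After 'present': P(author J) = 0.45·0.5625 / (0.45·0.5625 + 0.15·0.4375) ≈ 0.7941
After 'present': P(author J) = 0.45·0.7941 / (0.45·0.7941 + 0.15·0.2059) ≈ 0.9205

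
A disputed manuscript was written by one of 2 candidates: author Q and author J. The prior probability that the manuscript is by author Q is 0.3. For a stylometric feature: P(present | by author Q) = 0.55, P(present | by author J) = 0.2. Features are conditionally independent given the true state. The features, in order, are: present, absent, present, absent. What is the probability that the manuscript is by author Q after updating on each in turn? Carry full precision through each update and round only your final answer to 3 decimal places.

0.506

After 'present': P(author Q) = 0.55·0.3000 / (0.55·0.3000 + 0.2·0.7000) ≈ 0.5410
After 'absent': P(author Q) = 0.45·0.5410 / (0.45·0.5410 + 0.8·0.4590) ≈ 0.3987
After 'present': P(author Q) = 0.55·0.3987 / (0.55·0.3987 + 0.2·0.6013) ≈ 0.6458
After 'absent': P(author Q) = 0.45·0.6458 / (0.45·0.6458 + 0.8·0.3542) ≈ 0.5063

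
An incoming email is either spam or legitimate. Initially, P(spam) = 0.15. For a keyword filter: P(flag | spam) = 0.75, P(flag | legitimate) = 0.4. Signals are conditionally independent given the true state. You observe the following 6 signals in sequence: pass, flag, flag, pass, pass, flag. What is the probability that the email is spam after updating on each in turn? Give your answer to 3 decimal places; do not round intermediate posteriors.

0.078

After 'pass': P(spam) = 0.25·0.1500 / (0.25·0.1500 + 0.6·0.8500) ≈ 0.0685
After 'flag': P(spam) = 0.75·0.0685 / (0.75·0.0685 + 0.4·0.9315) ≈ 0.1212
After 'flag': P(spam) = 0.75·0.1212 / (0.75·0.1212 + 0.4·0.8788) ≈ 0.2054
After 'pass': P(spam) = 0.25·0.2054 / (0.25·0.2054 + 0.6·0.7946) ≈ 0.0972
After 'pass': P(spam) = 0.25·0.0972 / (0.25·0.0972 + 0.6·0.9028) ≈ 0.0430
After 'flag': P(spam) = 0.75·0.0430 / (0.75·0.0430 + 0.4·0.9570) ≈ 0.0776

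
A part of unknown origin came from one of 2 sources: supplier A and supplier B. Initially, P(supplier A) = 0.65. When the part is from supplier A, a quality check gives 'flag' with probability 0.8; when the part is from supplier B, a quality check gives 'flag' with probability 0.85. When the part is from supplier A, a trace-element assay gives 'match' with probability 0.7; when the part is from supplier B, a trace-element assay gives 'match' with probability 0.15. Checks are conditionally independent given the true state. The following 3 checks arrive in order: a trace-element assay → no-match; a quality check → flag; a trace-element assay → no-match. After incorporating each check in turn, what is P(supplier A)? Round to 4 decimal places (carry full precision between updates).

After a trace-element assay='no-match': P(supplier A) = 0.3·0.6500 / (0.3·0.6500 + 0.85·0.3500) ≈ 0.3959
After a quality check='flag': P(supplier A) = 0.8·0.3959 / (0.8·0.3959 + 0.85·0.6041) ≈ 0.3815
After a trace-element assay='no-match': P(supplier A) = 0.3·0.3815 / (0.3·0.3815 + 0.85·0.6185) ≈ 0.1788

0.1788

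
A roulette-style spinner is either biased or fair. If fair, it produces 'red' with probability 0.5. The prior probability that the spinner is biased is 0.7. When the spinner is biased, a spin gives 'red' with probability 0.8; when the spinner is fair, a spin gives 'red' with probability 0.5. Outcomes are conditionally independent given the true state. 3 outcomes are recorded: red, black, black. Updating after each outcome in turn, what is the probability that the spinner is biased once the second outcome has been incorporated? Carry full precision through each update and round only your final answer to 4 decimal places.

After 'red': P(biased) = 0.8·0.7000 / (0.8·0.7000 + 0.5·0.3000) ≈ 0.7887
After 'black': P(biased) = 0.2·0.7887 / (0.2·0.7887 + 0.5·0.2113) ≈ 0.5989

0.5989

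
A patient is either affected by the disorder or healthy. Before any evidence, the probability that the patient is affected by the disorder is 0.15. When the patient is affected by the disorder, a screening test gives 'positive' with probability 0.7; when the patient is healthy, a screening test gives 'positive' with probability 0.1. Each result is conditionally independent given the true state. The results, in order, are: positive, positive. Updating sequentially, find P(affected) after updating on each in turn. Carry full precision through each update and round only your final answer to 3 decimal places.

Apply Bayes' rule sequentially, carrying P(affected) forward.
After 'positive': P(affected) = 0.7·0.1500 / (0.7·0.1500 + 0.1·0.8500) ≈ 0.5526
After 'positive': P(affected) = 0.7·0.5526 / (0.7·0.5526 + 0.1·0.4474) ≈ 0.8963

0.896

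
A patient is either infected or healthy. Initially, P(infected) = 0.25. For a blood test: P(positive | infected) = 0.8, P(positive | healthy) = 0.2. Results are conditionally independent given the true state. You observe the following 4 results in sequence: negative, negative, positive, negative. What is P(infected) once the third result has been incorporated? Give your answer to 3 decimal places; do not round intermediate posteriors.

0.077

After 'negative': P(infected) = 0.2·0.2500 / (0.2·0.2500 + 0.8·0.7500) ≈ 0.0769
After 'negative': P(infected) = 0.2·0.0769 / (0.2·0.0769 + 0.8·0.9231) ≈ 0.0204
After 'positive': P(infected) = 0.8·0.0204 / (0.8·0.0204 + 0.2·0.9796) ≈ 0.0769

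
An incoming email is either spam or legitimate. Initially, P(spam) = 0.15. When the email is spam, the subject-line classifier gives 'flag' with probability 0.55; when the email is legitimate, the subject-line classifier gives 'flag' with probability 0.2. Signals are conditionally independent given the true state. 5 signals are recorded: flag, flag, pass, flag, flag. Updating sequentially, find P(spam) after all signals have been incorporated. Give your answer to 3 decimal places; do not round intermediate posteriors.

0.850

After 'flag': P(spam) = 0.55·0.1500 / (0.55·0.1500 + 0.2·0.8500) ≈ 0.3267
After 'flag': P(spam) = 0.55·0.3267 / (0.55·0.3267 + 0.2·0.6733) ≈ 0.5717
After 'pass': P(spam) = 0.45·0.5717 / (0.45·0.5717 + 0.8·0.4283) ≈ 0.4288
After 'flag': P(spam) = 0.55·0.4288 / (0.55·0.4288 + 0.2·0.5712) ≈ 0.6737
After 'flag': P(spam) = 0.55·0.6737 / (0.55·0.6737 + 0.2·0.3263) ≈ 0.8502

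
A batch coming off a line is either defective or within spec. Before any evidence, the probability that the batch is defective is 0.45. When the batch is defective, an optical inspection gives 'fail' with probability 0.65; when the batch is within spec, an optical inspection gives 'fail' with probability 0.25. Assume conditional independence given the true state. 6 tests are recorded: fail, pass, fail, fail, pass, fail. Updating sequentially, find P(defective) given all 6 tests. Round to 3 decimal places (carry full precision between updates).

0.891

Apply Bayes' rule sequentially, carrying P(defective) forward.
After 'fail': P(defective) = 0.65·0.4500 / (0.65·0.4500 + 0.25·0.5500) ≈ 0.6802
After 'pass': P(defective) = 0.35·0.6802 / (0.35·0.6802 + 0.75·0.3198) ≈ 0.4982
After 'fail': P(defective) = 0.65·0.4982 / (0.65·0.4982 + 0.25·0.5018) ≈ 0.7208
After 'fail': P(defective) = 0.65·0.7208 / (0.65·0.7208 + 0.25·0.2792) ≈ 0.8703
After 'pass': P(defective) = 0.35·0.8703 / (0.35·0.8703 + 0.75·0.1297) ≈ 0.7580
After 'fail': P(defective) = 0.65·0.7580 / (0.65·0.7580 + 0.25·0.2420) ≈ 0.8906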